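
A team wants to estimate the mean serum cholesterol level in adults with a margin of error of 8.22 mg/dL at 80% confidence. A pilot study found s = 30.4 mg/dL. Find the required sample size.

23

For a mean, the margin of error is E = z·σ/√n, so n = (zσ/E)².
At 80% confidence, z = 1.282.
n = (1.282 × 30.4 / 8.22)² = 22.48
Round up: n = 23.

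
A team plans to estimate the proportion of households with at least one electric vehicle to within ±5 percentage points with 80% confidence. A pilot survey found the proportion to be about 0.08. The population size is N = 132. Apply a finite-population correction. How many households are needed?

For a proportion with margin E = 0.05 at 80% confidence, z = 1.282.
n = p̂(1−p̂)(z/E)² = 0.08 × 0.92 × (1.282/0.05)² = 48.39 — call this n₀.
Finite-population correction with N = 132: n = n₀ / (1 + (n₀−1)/N) = 48.39 / 1.359 = 35.61
Round up: n = 36.

36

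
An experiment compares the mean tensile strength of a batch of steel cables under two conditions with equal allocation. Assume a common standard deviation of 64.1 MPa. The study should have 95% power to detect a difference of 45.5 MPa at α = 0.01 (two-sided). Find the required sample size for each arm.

71 per group

For two equal groups, n per group = 2·((z_{α/2} + z_β)·σ/δ)².
z_{α/2} = 2.576; z_β = 1.645 (power 95%).
n = 2 × (4.221 × 64.1 / 45.5)² = 2 × 35.36 = 70.72
Round up: n = 71 per group.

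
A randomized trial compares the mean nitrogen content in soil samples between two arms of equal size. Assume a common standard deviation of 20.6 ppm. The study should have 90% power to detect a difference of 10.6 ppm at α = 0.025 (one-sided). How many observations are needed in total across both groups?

160 total

For two equal groups, n per group = 2·((z_α + z_β)·σ/δ)².
z_α = 1.960; z_β = 1.282 (power 90%).
n = 2 × (3.242 × 20.6 / 10.6)² = 2 × 39.70 = 79.40
Round up: n = 80 per group.
Total across both groups: 2 × 80 = 160.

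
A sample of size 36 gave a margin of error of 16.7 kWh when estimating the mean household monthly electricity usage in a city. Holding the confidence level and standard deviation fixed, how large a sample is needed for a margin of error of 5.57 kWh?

Margin of error scales as 1/√n, so n₂ = n₁·(E₁/E₂)².
n₂ = 36 × (16.7/5.57)² = 36 × 8.989 = 323.60
Round up: n₂ = 324.

324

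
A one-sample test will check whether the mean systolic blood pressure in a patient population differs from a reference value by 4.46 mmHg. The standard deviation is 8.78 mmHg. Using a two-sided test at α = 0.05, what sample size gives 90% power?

41

For a one-sample z-test, n = ((z_{α/2} + z_β)·σ/δ)².
z_{α/2} = 1.960 (two-sided α = 0.05); z_β = 1.282 (power 90% → β = 0.1).
n = (3.242 × 8.78 / 4.46)² = 40.73
Round up: n = 41.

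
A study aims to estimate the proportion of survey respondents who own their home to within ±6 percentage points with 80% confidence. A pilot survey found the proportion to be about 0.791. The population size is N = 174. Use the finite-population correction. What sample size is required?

For a proportion with margin E = 0.06 at 80% confidence, z = 1.282.
n = p̂(1−p̂)(z/E)² = 0.791 × 0.209 × (1.282/0.06)² = 75.47 — call this n₀.
Finite-population correction with N = 174: n = n₀ / (1 + (n₀−1)/N) = 75.47 / 1.428 = 52.85
Round up: n = 53.

53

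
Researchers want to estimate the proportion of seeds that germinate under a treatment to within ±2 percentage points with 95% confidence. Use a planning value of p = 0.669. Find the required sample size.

n = 2127

For a proportion with margin E = 0.02 at 95% confidence, z = 1.960.
n = p̂(1−p̂)(z/E)² = 0.669 × 0.331 × (1.960/0.02)² = 2126.70
Round up: n = 2127.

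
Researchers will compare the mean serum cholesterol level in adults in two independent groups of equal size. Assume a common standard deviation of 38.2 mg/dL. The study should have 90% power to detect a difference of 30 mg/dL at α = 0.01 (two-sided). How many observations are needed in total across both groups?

98 total

For two equal groups, n per group = 2·((z_{α/2} + z_β)·σ/δ)².
z_{α/2} = 2.576; z_β = 1.282 (power 90%).
n = 2 × (3.858 × 38.2 / 30)² = 2 × 24.13 = 48.26
Round up: n = 49 per group.
Total across both groups: 2 × 49 = 98.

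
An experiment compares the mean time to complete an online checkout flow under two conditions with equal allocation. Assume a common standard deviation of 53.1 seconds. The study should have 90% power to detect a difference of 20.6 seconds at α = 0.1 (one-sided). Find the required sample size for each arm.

88 per group

For two equal groups, n per group = 2·((z_α + z_β)·σ/δ)².
z_α = 1.282; z_β = 1.282 (power 90%).
n = 2 × (2.564 × 53.1 / 20.6)² = 2 × 43.68 = 87.36
Round up: n = 88 per group.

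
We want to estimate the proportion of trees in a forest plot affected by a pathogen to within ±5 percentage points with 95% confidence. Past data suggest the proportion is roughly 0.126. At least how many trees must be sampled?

170

For a proportion with margin E = 0.05 at 95% confidence, z = 1.960.
n = p̂(1−p̂)(z/E)² = 0.126 × 0.874 × (1.960/0.05)² = 169.22
Round up: n = 170.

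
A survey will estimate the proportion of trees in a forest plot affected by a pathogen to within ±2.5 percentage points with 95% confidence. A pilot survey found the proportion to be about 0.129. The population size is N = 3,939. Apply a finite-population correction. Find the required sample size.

For a proportion with margin E = 0.025 at 95% confidence, z = 1.960.
n = p̂(1−p̂)(z/E)² = 0.129 × 0.871 × (1.960/0.025)² = 690.62 — call this n₀.
Finite-population correction with N = 3,939: n = n₀ / (1 + (n₀−1)/N) = 690.62 / 1.175 = 587.76
Round up: n = 588.

588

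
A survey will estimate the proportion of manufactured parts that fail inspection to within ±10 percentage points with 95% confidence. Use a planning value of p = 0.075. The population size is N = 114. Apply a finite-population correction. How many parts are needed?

For a proportion with margin E = 0.1 at 95% confidence, z = 1.960.
n = p̂(1−p̂)(z/E)² = 0.075 × 0.925 × (1.960/0.1)² = 26.65 — call this n₀.
Finite-population correction with N = 114: n = n₀ / (1 + (n₀−1)/N) = 26.65 / 1.225 = 21.76
Round up: n = 22.

22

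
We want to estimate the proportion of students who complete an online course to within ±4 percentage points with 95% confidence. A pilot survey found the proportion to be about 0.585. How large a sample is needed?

For a proportion with margin E = 0.04 at 95% confidence, z = 1.960.
n = p̂(1−p̂)(z/E)² = 0.585 × 0.415 × (1.960/0.04)² = 582.90
Round up: n = 583.

583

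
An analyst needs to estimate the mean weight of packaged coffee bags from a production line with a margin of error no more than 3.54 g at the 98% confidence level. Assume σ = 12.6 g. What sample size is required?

For a mean, the margin of error is E = z·σ/√n, so n = (zσ/E)².
At 98% confidence, z = 2.326.
n = (2.326 × 12.6 / 3.54)² = 68.54
Round up: n = 69.

n = 69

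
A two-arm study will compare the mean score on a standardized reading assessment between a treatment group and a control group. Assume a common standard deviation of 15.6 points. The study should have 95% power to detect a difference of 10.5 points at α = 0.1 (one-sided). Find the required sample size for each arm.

38 per group

For two equal groups, n per group = 2·((z_α + z_β)·σ/δ)².
z_α = 1.282; z_β = 1.645 (power 95%).
n = 2 × (2.927 × 15.6 / 10.5)² = 2 × 18.91 = 37.82
Round up: n = 38 per group.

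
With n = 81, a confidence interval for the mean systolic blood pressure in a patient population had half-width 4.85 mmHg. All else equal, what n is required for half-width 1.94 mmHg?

Margin of error scales as 1/√n, so n₂ = n₁·(E₁/E₂)².
n₂ = 81 × (4.85/1.94)² = 81 × 6.25 = 506.25
Round up: n₂ = 507.

n = 507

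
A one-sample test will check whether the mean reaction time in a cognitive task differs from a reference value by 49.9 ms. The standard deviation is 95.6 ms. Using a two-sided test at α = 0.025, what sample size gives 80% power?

For a one-sample z-test, n = ((z_{α/2} + z_β)·σ/δ)².
z_{α/2} = 2.241 (two-sided α = 0.025); z_β = 0.842 (power 80% → β = 0.2).
n = (3.083 × 95.6 / 49.9)² = 34.89
Round up: n = 35.

35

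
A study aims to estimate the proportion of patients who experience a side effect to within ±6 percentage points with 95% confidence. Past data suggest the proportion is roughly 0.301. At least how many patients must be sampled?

225

For a proportion with margin E = 0.06 at 95% confidence, z = 1.960.
n = p̂(1−p̂)(z/E)² = 0.301 × 0.699 × (1.960/0.06)² = 224.52
Round up: n = 225.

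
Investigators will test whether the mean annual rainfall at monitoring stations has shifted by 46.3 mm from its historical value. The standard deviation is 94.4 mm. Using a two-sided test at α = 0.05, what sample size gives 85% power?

For a one-sample z-test, n = ((z_{α/2} + z_β)·σ/δ)².
z_{α/2} = 1.960 (two-sided α = 0.05); z_β = 1.036 (power 85% → β = 0.15).
n = (2.996 × 94.4 / 46.3)² = 37.31
Round up: n = 38.

38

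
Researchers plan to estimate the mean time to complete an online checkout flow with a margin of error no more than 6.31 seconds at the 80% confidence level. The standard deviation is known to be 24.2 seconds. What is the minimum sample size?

25

For a mean, the margin of error is E = z·σ/√n, so n = (zσ/E)².
At 80% confidence, z = 1.282.
n = (1.282 × 24.2 / 6.31)² = 24.17
Round up: n = 25.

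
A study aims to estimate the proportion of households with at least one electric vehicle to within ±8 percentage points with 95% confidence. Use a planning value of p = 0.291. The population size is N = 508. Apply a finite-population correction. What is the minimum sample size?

For a proportion with margin E = 0.08 at 95% confidence, z = 1.960.
n = p̂(1−p̂)(z/E)² = 0.291 × 0.709 × (1.960/0.08)² = 123.84 — call this n₀.
Finite-population correction with N = 508: n = n₀ / (1 + (n₀−1)/N) = 123.84 / 1.242 = 99.71
Round up: n = 100.

100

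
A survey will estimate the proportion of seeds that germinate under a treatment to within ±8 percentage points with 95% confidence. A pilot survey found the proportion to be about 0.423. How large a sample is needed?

For a proportion with margin E = 0.08 at 95% confidence, z = 1.960.
n = p̂(1−p̂)(z/E)² = 0.423 × 0.577 × (1.960/0.08)² = 146.50
Round up: n = 147.

147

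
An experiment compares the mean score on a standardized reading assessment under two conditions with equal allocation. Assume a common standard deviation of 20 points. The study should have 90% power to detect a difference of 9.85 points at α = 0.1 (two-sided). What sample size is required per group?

71 per group

For two equal groups, n per group = 2·((z_{α/2} + z_β)·σ/δ)².
z_{α/2} = 1.645; z_β = 1.282 (power 90%).
n = 2 × (2.927 × 20 / 9.85)² = 2 × 35.32 = 70.64
Round up: n = 71 per group.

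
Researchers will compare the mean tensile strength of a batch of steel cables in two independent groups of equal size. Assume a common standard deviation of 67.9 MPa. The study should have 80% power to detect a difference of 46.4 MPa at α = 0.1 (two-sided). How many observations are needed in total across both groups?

For two equal groups, n per group = 2·((z_{α/2} + z_β)·σ/δ)².
z_{α/2} = 1.645; z_β = 0.842 (power 80%).
n = 2 × (2.487 × 67.9 / 46.4)² = 2 × 13.25 = 26.50
Round up: n = 27 per group.
Total across both groups: 2 × 27 = 54.

54 total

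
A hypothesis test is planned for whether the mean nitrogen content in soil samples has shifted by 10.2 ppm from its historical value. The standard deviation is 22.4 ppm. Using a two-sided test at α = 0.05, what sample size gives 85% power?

44

For a one-sample z-test, n = ((z_{α/2} + z_β)·σ/δ)².
z_{α/2} = 1.960 (two-sided α = 0.05); z_β = 1.036 (power 85% → β = 0.15).
n = (2.996 × 22.4 / 10.2)² = 43.29
Round up: n = 44.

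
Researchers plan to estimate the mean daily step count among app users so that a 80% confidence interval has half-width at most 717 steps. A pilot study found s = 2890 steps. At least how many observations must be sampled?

n = 27

For a mean, the margin of error is E = z·σ/√n, so n = (zσ/E)².
At 80% confidence, z = 1.282.
n = (1.282 × 2890 / 717)² = 26.70
Round up: n = 27.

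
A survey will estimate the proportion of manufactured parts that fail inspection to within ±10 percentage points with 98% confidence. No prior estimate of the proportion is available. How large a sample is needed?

For a proportion with margin E = 0.1 at 98% confidence, z = 2.326.
With no prior estimate, use p = 0.5, which maximizes p(1−p) at 0.25.
n = 0.25 × (z/E)² = 0.25 × (2.326/0.1)² = 135.26
Round up: n = 136.

136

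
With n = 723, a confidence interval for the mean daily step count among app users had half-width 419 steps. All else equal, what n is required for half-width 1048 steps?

116

Margin of error scales as 1/√n, so n₂ = n₁·(E₁/E₂)².
n₂ = 723 × (419/1048)² = 723 × 0.1598 = 115.54
Round up: n₂ = 116.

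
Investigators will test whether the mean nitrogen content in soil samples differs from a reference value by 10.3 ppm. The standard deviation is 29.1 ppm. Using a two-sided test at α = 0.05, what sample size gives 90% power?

For a one-sample z-test, n = ((z_{α/2} + z_β)·σ/δ)².
z_{α/2} = 1.960 (two-sided α = 0.05); z_β = 1.282 (power 90% → β = 0.1).
n = (3.242 × 29.1 / 10.3)² = 83.90
Round up: n = 84.

84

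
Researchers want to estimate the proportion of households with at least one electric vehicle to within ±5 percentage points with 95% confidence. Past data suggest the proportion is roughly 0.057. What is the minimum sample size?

83

For a proportion with margin E = 0.05 at 95% confidence, z = 1.960.
n = p̂(1−p̂)(z/E)² = 0.057 × 0.943 × (1.960/0.05)² = 82.60
Round up: n = 83.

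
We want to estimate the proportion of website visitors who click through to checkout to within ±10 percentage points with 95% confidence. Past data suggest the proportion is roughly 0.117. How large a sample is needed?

For a proportion with margin E = 0.1 at 95% confidence, z = 1.960.
n = p̂(1−p̂)(z/E)² = 0.117 × 0.883 × (1.960/0.1)² = 39.69
Round up: n = 40.

40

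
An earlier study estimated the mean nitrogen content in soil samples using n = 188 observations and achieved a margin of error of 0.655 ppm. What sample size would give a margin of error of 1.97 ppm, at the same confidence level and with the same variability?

Margin of error scales as 1/√n, so n₂ = n₁·(E₁/E₂)².
n₂ = 188 × (0.655/1.97)² = 188 × 0.1105 = 20.77
Round up: n₂ = 21.

21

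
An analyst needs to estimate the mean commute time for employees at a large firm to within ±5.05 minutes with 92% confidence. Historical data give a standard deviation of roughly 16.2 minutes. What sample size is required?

32

For a mean, the margin of error is E = z·σ/√n, so n = (zσ/E)².
At 92% confidence, z = 1.751.
n = (1.751 × 16.2 / 5.05)² = 31.55
Round up: n = 32.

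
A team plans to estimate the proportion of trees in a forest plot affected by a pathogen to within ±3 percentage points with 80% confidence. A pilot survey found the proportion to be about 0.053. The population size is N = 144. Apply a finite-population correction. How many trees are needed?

n = 57

For a proportion with margin E = 0.03 at 80% confidence, z = 1.282.
n = p̂(1−p̂)(z/E)² = 0.053 × 0.947 × (1.282/0.03)² = 91.66 — call this n₀.
Finite-population correction with N = 144: n = n₀ / (1 + (n₀−1)/N) = 91.66 / 1.63 = 56.23
Round up: n = 57.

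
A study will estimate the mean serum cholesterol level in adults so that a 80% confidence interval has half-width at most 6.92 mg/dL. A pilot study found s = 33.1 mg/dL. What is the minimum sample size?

n = 38

For a mean, the margin of error is E = z·σ/√n, so n = (zσ/E)².
At 80% confidence, z = 1.282.
n = (1.282 × 33.1 / 6.92)² = 37.60
Round up: n = 38.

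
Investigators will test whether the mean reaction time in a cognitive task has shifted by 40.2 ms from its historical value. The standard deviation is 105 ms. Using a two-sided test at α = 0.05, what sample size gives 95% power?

For a one-sample z-test, n = ((z_{α/2} + z_β)·σ/δ)².
z_{α/2} = 1.960 (two-sided α = 0.05); z_β = 1.645 (power 95% → β = 0.05).
n = (3.605 × 105 / 40.2)² = 88.66
Round up: n = 89.

89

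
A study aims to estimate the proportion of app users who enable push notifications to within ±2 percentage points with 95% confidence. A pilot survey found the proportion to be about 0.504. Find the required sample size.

For a proportion with margin E = 0.02 at 95% confidence, z = 1.960.
n = p̂(1−p̂)(z/E)² = 0.504 × 0.496 × (1.960/0.02)² = 2400.85
Round up: n = 2401.

2401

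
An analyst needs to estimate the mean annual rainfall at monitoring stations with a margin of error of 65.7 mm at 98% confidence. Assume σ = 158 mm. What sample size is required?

32

For a mean, the margin of error is E = z·σ/√n, so n = (zσ/E)².
At 98% confidence, z = 2.326.
n = (2.326 × 158 / 65.7)² = 31.29
Round up: n = 32.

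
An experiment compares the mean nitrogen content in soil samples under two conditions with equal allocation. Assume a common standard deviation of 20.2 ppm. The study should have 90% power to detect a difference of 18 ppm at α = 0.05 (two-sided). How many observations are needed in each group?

For two equal groups, n per group = 2·((z_{α/2} + z_β)·σ/δ)².
z_{α/2} = 1.960; z_β = 1.282 (power 90%).
n = 2 × (3.242 × 20.2 / 18)² = 2 × 13.24 = 26.48
Round up: n = 27 per group.

27 per group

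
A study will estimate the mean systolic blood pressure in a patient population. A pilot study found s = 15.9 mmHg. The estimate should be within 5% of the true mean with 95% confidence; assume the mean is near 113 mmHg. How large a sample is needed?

n = 31

For a mean, the margin of error is E = z·σ/√n, so n = (zσ/E)².
At 95% confidence, z = 1.960.
E = 5% of 113 = 5.65 mmHg.
n = (1.960 × 15.9 / 5.65)² = 30.42
Round up: n = 31.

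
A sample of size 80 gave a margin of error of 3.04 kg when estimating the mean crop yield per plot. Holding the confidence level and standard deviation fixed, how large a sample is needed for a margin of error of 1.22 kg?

Margin of error scales as 1/√n, so n₂ = n₁·(E₁/E₂)².
n₂ = 80 × (3.04/1.22)² = 80 × 6.209 = 496.72
Round up: n₂ = 497.

n = 497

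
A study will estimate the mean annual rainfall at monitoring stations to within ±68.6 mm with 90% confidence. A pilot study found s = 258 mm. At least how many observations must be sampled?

39

For a mean, the margin of error is E = z·σ/√n, so n = (zσ/E)².
At 90% confidence, z = 1.645.
n = (1.645 × 258 / 68.6)² = 38.28
Round up: n = 39.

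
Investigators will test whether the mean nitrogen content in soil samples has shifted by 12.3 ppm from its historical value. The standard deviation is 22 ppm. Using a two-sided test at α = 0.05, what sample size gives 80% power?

For a one-sample z-test, n = ((z_{α/2} + z_β)·σ/δ)².
z_{α/2} = 1.960 (two-sided α = 0.05); z_β = 0.842 (power 80% → β = 0.2).
n = (2.802 × 22 / 12.3)² = 25.12
Round up: n = 26.

n = 26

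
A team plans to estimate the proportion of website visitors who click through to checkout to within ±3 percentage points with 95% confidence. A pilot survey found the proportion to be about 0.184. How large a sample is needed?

641

For a proportion with margin E = 0.03 at 95% confidence, z = 1.960.
n = p̂(1−p̂)(z/E)² = 0.184 × 0.816 × (1.960/0.03)² = 640.88
Round up: n = 641.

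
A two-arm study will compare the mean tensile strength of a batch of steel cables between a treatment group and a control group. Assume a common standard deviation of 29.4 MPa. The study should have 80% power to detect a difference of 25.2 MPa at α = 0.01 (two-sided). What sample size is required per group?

For two equal groups, n per group = 2·((z_{α/2} + z_β)·σ/δ)².
z_{α/2} = 2.576; z_β = 0.842 (power 80%).
n = 2 × (3.418 × 29.4 / 25.2)² = 2 × 15.90 = 31.80
Round up: n = 32 per group.

32 per group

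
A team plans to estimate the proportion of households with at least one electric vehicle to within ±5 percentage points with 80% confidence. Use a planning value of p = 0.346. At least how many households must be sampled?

For a proportion with margin E = 0.05 at 80% confidence, z = 1.282.
n = p̂(1−p̂)(z/E)² = 0.346 × 0.654 × (1.282/0.05)² = 148.76
Round up: n = 149.

149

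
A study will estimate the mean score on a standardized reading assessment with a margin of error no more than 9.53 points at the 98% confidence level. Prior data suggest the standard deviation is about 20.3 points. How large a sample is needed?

25

For a mean, the margin of error is E = z·σ/√n, so n = (zσ/E)².
At 98% confidence, z = 2.326.
n = (2.326 × 20.3 / 9.53)² = 24.55
Round up: n = 25.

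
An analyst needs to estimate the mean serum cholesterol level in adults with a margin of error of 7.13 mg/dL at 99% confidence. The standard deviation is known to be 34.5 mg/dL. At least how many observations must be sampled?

156

For a mean, the margin of error is E = z·σ/√n, so n = (zσ/E)².
At 99% confidence, z = 2.576.
n = (2.576 × 34.5 / 7.13)² = 155.36
Round up: n = 156.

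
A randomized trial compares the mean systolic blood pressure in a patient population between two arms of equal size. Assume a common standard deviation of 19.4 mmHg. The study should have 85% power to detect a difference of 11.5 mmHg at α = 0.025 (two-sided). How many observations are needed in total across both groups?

124 total

For two equal groups, n per group = 2·((z_{α/2} + z_β)·σ/δ)².
z_{α/2} = 2.241; z_β = 1.036 (power 85%).
n = 2 × (3.277 × 19.4 / 11.5)² = 2 × 30.56 = 61.12
Round up: n = 62 per group.
Total across both groups: 2 × 62 = 124.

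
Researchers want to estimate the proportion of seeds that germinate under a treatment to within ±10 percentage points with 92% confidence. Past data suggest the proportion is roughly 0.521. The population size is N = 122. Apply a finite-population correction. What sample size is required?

48

For a proportion with margin E = 0.1 at 92% confidence, z = 1.751.
n = p̂(1−p̂)(z/E)² = 0.521 × 0.479 × (1.751/0.1)² = 76.51 — call this n₀.
Finite-population correction with N = 122: n = n₀ / (1 + (n₀−1)/N) = 76.51 / 1.619 = 47.26
Round up: n = 48.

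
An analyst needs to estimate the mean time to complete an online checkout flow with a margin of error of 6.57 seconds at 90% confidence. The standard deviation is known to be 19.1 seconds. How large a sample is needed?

23

For a mean, the margin of error is E = z·σ/√n, so n = (zσ/E)².
At 90% confidence, z = 1.645.
n = (1.645 × 19.1 / 6.57)² = 22.87
Round up: n = 23.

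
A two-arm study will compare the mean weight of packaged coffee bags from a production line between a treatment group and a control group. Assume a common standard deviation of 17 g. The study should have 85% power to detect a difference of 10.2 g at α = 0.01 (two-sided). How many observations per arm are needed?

For two equal groups, n per group = 2·((z_{α/2} + z_β)·σ/δ)².
z_{α/2} = 2.576; z_β = 1.036 (power 85%).
n = 2 × (3.612 × 17 / 10.2)² = 2 × 36.24 = 72.48
Round up: n = 73 per group.

73 per group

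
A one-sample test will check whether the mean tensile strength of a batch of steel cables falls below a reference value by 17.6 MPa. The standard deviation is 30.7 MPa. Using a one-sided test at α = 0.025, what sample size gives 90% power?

For a one-sample z-test, n = ((z_α + z_β)·σ/δ)².
z_α = 1.960 (one-sided α = 0.025); z_β = 1.282 (power 90% → β = 0.1).
n = (3.242 × 30.7 / 17.6)² = 31.98
Round up: n = 32.

32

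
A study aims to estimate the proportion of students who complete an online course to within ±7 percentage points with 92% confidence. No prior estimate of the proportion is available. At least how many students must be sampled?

For a proportion with margin E = 0.07 at 92% confidence, z = 1.751.
With no prior estimate, use p = 0.5, which maximizes p(1−p) at 0.25.
n = 0.25 × (z/E)² = 0.25 × (1.751/0.07)² = 156.43
Round up: n = 157.

157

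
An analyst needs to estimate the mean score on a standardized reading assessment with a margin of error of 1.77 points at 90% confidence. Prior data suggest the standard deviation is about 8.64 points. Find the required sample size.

For a mean, the margin of error is E = z·σ/√n, so n = (zσ/E)².
At 90% confidence, z = 1.645.
n = (1.645 × 8.64 / 1.77)² = 64.48
Round up: n = 65.

n = 65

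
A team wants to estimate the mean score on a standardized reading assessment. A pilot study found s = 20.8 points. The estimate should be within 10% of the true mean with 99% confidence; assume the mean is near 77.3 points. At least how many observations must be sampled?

For a mean, the margin of error is E = z·σ/√n, so n = (zσ/E)².
At 99% confidence, z = 2.576.
E = 10% of 77.3 = 7.73 points.
n = (2.576 × 20.8 / 7.73)² = 48.05
Round up: n = 49.

49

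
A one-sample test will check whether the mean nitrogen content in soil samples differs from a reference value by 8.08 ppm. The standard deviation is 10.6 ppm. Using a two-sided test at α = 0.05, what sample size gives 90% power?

19

For a one-sample z-test, n = ((z_{α/2} + z_β)·σ/δ)².
z_{α/2} = 1.960 (two-sided α = 0.05); z_β = 1.282 (power 90% → β = 0.1).
n = (3.242 × 10.6 / 8.08)² = 18.09
Round up: n = 19.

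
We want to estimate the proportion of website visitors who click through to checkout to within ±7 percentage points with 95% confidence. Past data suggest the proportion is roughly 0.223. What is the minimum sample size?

136

For a proportion with margin E = 0.07 at 95% confidence, z = 1.960.
n = p̂(1−p̂)(z/E)² = 0.223 × 0.777 × (1.960/0.07)² = 135.84
Round up: n = 136.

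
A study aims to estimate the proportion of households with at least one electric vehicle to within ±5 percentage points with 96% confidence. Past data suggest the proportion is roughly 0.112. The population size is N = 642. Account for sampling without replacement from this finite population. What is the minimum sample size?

For a proportion with margin E = 0.05 at 96% confidence, z = 2.054.
n = p̂(1−p̂)(z/E)² = 0.112 × 0.888 × (2.054/0.05)² = 167.84 — call this n₀.
Finite-population correction with N = 642: n = n₀ / (1 + (n₀−1)/N) = 167.84 / 1.26 = 133.21
Round up: n = 134.

134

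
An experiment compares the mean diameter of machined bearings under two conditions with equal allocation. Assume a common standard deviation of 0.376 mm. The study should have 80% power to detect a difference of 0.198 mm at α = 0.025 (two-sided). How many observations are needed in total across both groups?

138 total

For two equal groups, n per group = 2·((z_{α/2} + z_β)·σ/δ)².
z_{α/2} = 2.241; z_β = 0.842 (power 80%).
n = 2 × (3.083 × 0.376 / 0.198)² = 2 × 34.28 = 68.56
Round up: n = 69 per group.
Total across both groups: 2 × 69 = 138.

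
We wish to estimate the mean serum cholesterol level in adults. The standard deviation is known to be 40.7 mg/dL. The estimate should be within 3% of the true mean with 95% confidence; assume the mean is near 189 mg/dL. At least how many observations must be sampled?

For a mean, the margin of error is E = z·σ/√n, so n = (zσ/E)².
At 95% confidence, z = 1.960.
E = 3% of 189 = 5.67 mg/dL.
n = (1.960 × 40.7 / 5.67)² = 197.94
Round up: n = 198.

198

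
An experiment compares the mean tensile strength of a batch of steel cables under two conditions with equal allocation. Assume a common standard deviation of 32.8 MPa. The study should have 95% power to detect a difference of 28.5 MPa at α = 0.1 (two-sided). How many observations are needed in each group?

29 per group

For two equal groups, n per group = 2·((z_{α/2} + z_β)·σ/δ)².
z_{α/2} = 1.645; z_β = 1.645 (power 95%).
n = 2 × (3.290 × 32.8 / 28.5)² = 2 × 14.34 = 28.68
Round up: n = 29 per group.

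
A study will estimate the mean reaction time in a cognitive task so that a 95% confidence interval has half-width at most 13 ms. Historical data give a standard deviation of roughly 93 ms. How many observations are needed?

For a mean, the margin of error is E = z·σ/√n, so n = (zσ/E)².
At 95% confidence, z = 1.960.
n = (1.960 × 93 / 13)² = 196.60
Round up: n = 197.

197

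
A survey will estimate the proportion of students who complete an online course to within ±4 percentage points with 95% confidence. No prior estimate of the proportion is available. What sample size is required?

For a proportion with margin E = 0.04 at 95% confidence, z = 1.960.
With no prior estimate, use p = 0.5, which maximizes p(1−p) at 0.25.
n = 0.25 × (z/E)² = 0.25 × (1.960/0.04)² = 600.25
Round up: n = 601.

n = 601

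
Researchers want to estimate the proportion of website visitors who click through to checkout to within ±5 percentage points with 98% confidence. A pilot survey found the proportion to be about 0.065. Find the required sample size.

132

For a proportion with margin E = 0.05 at 98% confidence, z = 2.326.
n = p̂(1−p̂)(z/E)² = 0.065 × 0.935 × (2.326/0.05)² = 131.52
Round up: n = 132.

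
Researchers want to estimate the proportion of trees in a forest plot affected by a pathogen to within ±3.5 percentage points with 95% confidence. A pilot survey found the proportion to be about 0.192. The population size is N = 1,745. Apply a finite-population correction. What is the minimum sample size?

381

For a proportion with margin E = 0.035 at 95% confidence, z = 1.960.
n = p̂(1−p̂)(z/E)² = 0.192 × 0.808 × (1.960/0.035)² = 486.51 — call this n₀.
Finite-population correction with N = 1,745: n = n₀ / (1 + (n₀−1)/N) = 486.51 / 1.278 = 380.68
Round up: n = 381.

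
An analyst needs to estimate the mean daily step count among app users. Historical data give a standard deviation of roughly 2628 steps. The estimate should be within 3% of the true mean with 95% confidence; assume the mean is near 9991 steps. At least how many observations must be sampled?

296

For a mean, the margin of error is E = z·σ/√n, so n = (zσ/E)².
At 95% confidence, z = 1.960.
E = 3% of 9991 = 299.7 steps.
n = (1.960 × 2628 / 299.7)² = 295.33
Round up: n = 296.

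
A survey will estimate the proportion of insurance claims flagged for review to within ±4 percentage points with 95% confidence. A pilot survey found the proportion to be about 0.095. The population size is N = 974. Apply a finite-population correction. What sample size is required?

For a proportion with margin E = 0.04 at 95% confidence, z = 1.960.
n = p̂(1−p̂)(z/E)² = 0.095 × 0.905 × (1.960/0.04)² = 206.43 — call this n₀.
Finite-population correction with N = 974: n = n₀ / (1 + (n₀−1)/N) = 206.43 / 1.211 = 170.46
Round up: n = 171.

n = 171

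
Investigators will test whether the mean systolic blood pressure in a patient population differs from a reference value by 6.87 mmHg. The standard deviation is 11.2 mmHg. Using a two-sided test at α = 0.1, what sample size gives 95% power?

For a one-sample z-test, n = ((z_{α/2} + z_β)·σ/δ)².
z_{α/2} = 1.645 (two-sided α = 0.1); z_β = 1.645 (power 95% → β = 0.05).
n = (3.290 × 11.2 / 6.87)² = 28.77
Round up: n = 29.

29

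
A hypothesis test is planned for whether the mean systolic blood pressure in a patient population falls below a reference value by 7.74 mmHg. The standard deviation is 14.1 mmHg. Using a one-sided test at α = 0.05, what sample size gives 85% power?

24

For a one-sample z-test, n = ((z_α + z_β)·σ/δ)².
z_α = 1.645 (one-sided α = 0.05); z_β = 1.036 (power 85% → β = 0.15).
n = (2.681 × 14.1 / 7.74)² = 23.85
Round up: n = 24.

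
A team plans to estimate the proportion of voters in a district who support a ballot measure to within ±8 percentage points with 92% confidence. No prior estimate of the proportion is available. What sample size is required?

For a proportion with margin E = 0.08 at 92% confidence, z = 1.751.
With no prior estimate, use p = 0.5, which maximizes p(1−p) at 0.25.
n = 0.25 × (z/E)² = 0.25 × (1.751/0.08)² = 119.77
Round up: n = 120.

120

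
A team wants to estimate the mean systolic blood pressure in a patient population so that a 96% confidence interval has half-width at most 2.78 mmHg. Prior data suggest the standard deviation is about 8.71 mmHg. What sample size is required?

For a mean, the margin of error is E = z·σ/√n, so n = (zσ/E)².
At 96% confidence, z = 2.054.
n = (2.054 × 8.71 / 2.78)² = 41.41
Round up: n = 42.

42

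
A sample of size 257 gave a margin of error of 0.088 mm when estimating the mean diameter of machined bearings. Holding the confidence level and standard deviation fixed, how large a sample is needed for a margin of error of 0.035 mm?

1625

Margin of error scales as 1/√n, so n₂ = n₁·(E₁/E₂)².
n₂ = 257 × (0.088/0.035)² = 257 × 6.322 = 1624.75
Round up: n₂ = 1625.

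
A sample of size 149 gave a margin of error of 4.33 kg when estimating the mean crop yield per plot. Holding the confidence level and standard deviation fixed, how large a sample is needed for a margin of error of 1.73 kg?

Margin of error scales as 1/√n, so n₂ = n₁·(E₁/E₂)².
n₂ = 149 × (4.33/1.73)² = 149 × 6.264 = 933.34
Round up: n₂ = 934.

934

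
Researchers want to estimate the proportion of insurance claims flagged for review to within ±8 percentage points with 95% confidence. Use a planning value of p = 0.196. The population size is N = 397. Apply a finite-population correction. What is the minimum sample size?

For a proportion with margin E = 0.08 at 95% confidence, z = 1.960.
n = p̂(1−p̂)(z/E)² = 0.196 × 0.804 × (1.960/0.08)² = 94.59 — call this n₀.
Finite-population correction with N = 397: n = n₀ / (1 + (n₀−1)/N) = 94.59 / 1.236 = 76.53
Round up: n = 77.

77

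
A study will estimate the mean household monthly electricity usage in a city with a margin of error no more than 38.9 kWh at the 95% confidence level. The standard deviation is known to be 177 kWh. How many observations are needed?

80

For a mean, the margin of error is E = z·σ/√n, so n = (zσ/E)².
At 95% confidence, z = 1.960.
n = (1.960 × 177 / 38.9)² = 79.54
Round up: n = 80.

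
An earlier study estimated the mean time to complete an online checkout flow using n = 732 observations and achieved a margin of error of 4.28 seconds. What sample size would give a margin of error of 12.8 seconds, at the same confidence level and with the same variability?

n = 82

Margin of error scales as 1/√n, so n₂ = n₁·(E₁/E₂)².
n₂ = 732 × (4.28/12.8)² = 732 × 0.1118 = 81.84
Round up: n₂ = 82.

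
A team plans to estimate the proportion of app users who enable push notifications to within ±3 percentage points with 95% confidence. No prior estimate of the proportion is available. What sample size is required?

For a proportion with margin E = 0.03 at 95% confidence, z = 1.960.
With no prior estimate, use p = 0.5, which maximizes p(1−p) at 0.25.
n = 0.25 × (z/E)² = 0.25 × (1.960/0.03)² = 1067.11
Round up: n = 1068.

n = 1068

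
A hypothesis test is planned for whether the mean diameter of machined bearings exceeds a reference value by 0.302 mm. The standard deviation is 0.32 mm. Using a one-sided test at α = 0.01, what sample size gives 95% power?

18

For a one-sample z-test, n = ((z_α + z_β)·σ/δ)².
z_α = 2.326 (one-sided α = 0.01); z_β = 1.645 (power 95% → β = 0.05).
n = (3.971 × 0.32 / 0.302)² = 17.70
Round up: n = 18.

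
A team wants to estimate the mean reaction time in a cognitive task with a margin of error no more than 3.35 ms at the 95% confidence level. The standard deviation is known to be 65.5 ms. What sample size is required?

For a mean, the margin of error is E = z·σ/√n, so n = (zσ/E)².
At 95% confidence, z = 1.960.
n = (1.960 × 65.5 / 3.35)² = 1468.61
Round up: n = 1469.

n = 1469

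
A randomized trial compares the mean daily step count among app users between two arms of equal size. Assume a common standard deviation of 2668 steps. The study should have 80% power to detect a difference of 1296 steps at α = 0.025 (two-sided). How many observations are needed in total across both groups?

For two equal groups, n per group = 2·((z_{α/2} + z_β)·σ/δ)².
z_{α/2} = 2.241; z_β = 0.842 (power 80%).
n = 2 × (3.083 × 2668 / 1296)² = 2 × 40.28 = 80.56
Round up: n = 81 per group.
Total across both groups: 2 × 81 = 162.

162 total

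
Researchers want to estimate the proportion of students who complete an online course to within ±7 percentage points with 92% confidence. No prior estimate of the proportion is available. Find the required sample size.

For a proportion with margin E = 0.07 at 92% confidence, z = 1.751.
With no prior estimate, use p = 0.5, which maximizes p(1−p) at 0.25.
n = 0.25 × (z/E)² = 0.25 × (1.751/0.07)² = 156.43
Round up: n = 157.

157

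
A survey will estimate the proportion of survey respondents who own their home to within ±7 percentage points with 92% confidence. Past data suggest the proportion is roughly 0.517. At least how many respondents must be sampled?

n = 157

For a proportion with margin E = 0.07 at 92% confidence, z = 1.751.
n = p̂(1−p̂)(z/E)² = 0.517 × 0.483 × (1.751/0.07)² = 156.25
Round up: n = 157.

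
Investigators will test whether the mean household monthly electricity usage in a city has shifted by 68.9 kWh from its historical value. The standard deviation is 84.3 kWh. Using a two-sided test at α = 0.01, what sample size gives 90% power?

23

For a one-sample z-test, n = ((z_{α/2} + z_β)·σ/δ)².
z_{α/2} = 2.576 (two-sided α = 0.01); z_β = 1.282 (power 90% → β = 0.1).
n = (3.858 × 84.3 / 68.9)² = 22.28
Round up: n = 23.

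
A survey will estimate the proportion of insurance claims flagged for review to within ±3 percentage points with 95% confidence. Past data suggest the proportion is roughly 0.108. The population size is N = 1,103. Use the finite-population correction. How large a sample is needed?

For a proportion with margin E = 0.03 at 95% confidence, z = 1.960.
n = p̂(1−p̂)(z/E)² = 0.108 × 0.892 × (1.960/0.03)² = 411.20 — call this n₀.
Finite-population correction with N = 1,103: n = n₀ / (1 + (n₀−1)/N) = 411.20 / 1.372 = 299.71
Round up: n = 300.

n = 300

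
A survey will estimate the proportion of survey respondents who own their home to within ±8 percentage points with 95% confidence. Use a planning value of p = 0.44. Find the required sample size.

148

For a proportion with margin E = 0.08 at 95% confidence, z = 1.960.
n = p̂(1−p̂)(z/E)² = 0.44 × 0.56 × (1.960/0.08)² = 147.90
Round up: n = 148.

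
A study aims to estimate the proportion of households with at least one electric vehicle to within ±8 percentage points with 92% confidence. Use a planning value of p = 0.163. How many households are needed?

For a proportion with margin E = 0.08 at 92% confidence, z = 1.751.
n = p̂(1−p̂)(z/E)² = 0.163 × 0.837 × (1.751/0.08)² = 65.36
Round up: n = 66.

66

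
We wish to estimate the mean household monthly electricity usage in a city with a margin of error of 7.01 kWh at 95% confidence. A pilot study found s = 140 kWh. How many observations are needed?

1533

For a mean, the margin of error is E = z·σ/√n, so n = (zσ/E)².
At 95% confidence, z = 1.960.
n = (1.960 × 140 / 7.01)² = 1532.26
Round up: n = 1533.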